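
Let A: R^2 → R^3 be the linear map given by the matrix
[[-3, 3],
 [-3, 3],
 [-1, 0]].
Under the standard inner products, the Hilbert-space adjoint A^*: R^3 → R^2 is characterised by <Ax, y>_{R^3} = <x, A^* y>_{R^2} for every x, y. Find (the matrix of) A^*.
A^* = A^T =
[[-3, -3, -1],
 [3, 3, 0]]

For real matrices with standard dot products, the defining identity <Ax, y> = <x, A^* y> gives (Ax)^T y = x^T (A^*) y, i.e. x^T A^T y = x^T (A^*) y. Since this holds for all x, y, we must have A^* = A^T. Therefore
A^* =
[[-3, -3, -1],
 [3, 3, 0]].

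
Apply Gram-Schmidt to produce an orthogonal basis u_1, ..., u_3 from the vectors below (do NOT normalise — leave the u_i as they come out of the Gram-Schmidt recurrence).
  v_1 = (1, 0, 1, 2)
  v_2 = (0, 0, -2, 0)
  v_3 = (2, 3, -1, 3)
Orthogonal basis:
  u_1 = (1, 0, 1, 2)
  u_2 = (1/3, 0, -5/3, 2/3)
  u_3 = (2/5, 3, 0, -1/5)

Apply the Gram-Schmidt recurrence
  u_1 = v_1
  u_i = v_i − Σ_{j<i} ((v_i · u_j) / (u_j · u_j)) · u_j.

Step by step this gives:
  u_1 = (1, 0, 1, 2)
  u_2 = (1/3, 0, -5/3, 2/3)
  u_3 = (2/5, 3, 0, -1/5)

Orthogonality check:
  u_2 · u_1 = 0 (should be 0)
  u_3 · u_1 = 0 (should be 0)
  u_3 · u_2 = 0 (should be 0)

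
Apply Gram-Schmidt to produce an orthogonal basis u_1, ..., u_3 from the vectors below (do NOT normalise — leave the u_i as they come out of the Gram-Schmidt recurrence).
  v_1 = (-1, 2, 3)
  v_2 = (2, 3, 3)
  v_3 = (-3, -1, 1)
Orthogonal basis:
  u_1 = (-1, 2, 3)
  u_2 = (41/14, 8/7, 3/14)
  u_3 = (21/139, -63/139, 49/139)

Apply the Gram-Schmidt recurrence
  u_1 = v_1
  u_i = v_i − Σ_{j<i} ((v_i · u_j) / (u_j · u_j)) · u_j.

Step by step this gives:
  u_1 = (-1, 2, 3)
  u_2 = (41/14, 8/7, 3/14)
  u_3 = (21/139, -63/139, 49/139)

Orthogonality check:
  u_2 · u_1 = 0 (should be 0)
  u_3 · u_1 = 0 (should be 0)
  u_3 · u_2 = 0 (should be 0)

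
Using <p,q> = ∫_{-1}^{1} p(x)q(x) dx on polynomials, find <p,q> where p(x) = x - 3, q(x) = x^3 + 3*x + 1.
<p,q> = -18/5

Expand the product: p(x)·q(x) = x^4 - 3*x^3 + 3*x^2 - 8*x - 3.
∫_{-1}^{1} of each monomial x^k gives [2/(k+1) if k even, 0 if k odd]. Integrating term-by-term (or equivalently evaluating the antiderivative F(x) = x^5/5 - 3*x^4/4 + x^3 - 4*x^2 - 3*x at the endpoints):
  F(1) − F(−1) = -131/20 − (-59/20) = -18/5.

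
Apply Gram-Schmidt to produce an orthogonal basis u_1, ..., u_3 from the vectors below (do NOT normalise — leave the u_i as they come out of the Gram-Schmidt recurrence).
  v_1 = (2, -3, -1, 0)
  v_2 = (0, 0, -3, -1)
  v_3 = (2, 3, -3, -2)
Orthogonal basis:
  u_1 = (2, -3, -1, 0)
  u_2 = (-3/7, 9/14, -39/14, -1)
  u_3 = (368/131, 234/131, 34/131, -102/131)

Apply the Gram-Schmidt recurrence
  u_1 = v_1
  u_i = v_i − Σ_{j<i} ((v_i · u_j) / (u_j · u_j)) · u_j.

Step by step this gives:
  u_1 = (2, -3, -1, 0)
  u_2 = (-3/7, 9/14, -39/14, -1)
  u_3 = (368/131, 234/131, 34/131, -102/131)

Orthogonality check:
  u_2 · u_1 = 0 (should be 0)
  u_3 · u_1 = 0 (should be 0)
  u_3 · u_2 = 0 (should be 0)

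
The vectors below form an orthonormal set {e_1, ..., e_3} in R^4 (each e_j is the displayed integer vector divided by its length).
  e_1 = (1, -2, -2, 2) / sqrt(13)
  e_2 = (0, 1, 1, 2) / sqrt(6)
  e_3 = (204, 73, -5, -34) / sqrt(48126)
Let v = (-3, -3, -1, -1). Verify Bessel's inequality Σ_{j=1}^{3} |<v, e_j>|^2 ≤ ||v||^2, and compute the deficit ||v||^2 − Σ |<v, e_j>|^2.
Σ |<v, e_j>|^2 = 12171/617; ||v||^2 = 20; deficit = 169/617

Write each e_j = u_j / sqrt(<u_j, u_j>) where u_j is the displayed integer vector. Then <v, e_j> = <v, u_j> / sqrt(<u_j, u_j>), so |<v, e_j>|^2 = <v, u_j>^2 / <u_j, u_j>.
Coefficients: <v, e_1> = 3/sqrt(13), <v, e_2> = -6/sqrt(6), <v, e_3> = -792/sqrt(48126).
Square and sum: Σ |<v, e_j>|^2 = 12171/617.
Compute ||v||^2 = v·v = 20.
Deficit = 20 − 12171/617 = 169/617 ≥ 0, confirming Bessel's inequality. (The deficit equals ||v − Σ <v,e_j> e_j||^2, the squared distance from v to span{e_j}.)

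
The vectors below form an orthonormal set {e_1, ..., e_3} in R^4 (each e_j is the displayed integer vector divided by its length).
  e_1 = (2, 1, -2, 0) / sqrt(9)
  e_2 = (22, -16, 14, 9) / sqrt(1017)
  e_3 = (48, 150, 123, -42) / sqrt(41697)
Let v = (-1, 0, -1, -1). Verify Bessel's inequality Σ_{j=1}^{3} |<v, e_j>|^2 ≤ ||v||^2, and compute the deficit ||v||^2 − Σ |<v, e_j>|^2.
Σ |<v, e_j>|^2 = 98/41; ||v||^2 = 3; deficit = 25/41

Write each e_j = u_j / sqrt(<u_j, u_j>) where u_j is the displayed integer vector. Then <v, e_j> = <v, u_j> / sqrt(<u_j, u_j>), so |<v, e_j>|^2 = <v, u_j>^2 / <u_j, u_j>.
Coefficients: <v, e_1> = 0/sqrt(9), <v, e_2> = -45/sqrt(1017), <v, e_3> = -129/sqrt(41697).
Square and sum: Σ |<v, e_j>|^2 = 98/41.
Compute ||v||^2 = v·v = 3.
Deficit = 3 − 98/41 = 25/41 ≥ 0, confirming Bessel's inequality. (The deficit equals ||v − Σ <v,e_j> e_j||^2, the squared distance from v to span{e_j}.)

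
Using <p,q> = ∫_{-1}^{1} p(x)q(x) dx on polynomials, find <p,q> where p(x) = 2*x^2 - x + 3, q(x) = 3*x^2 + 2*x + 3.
<p,q> = 436/15

Expand the product: p(x)·q(x) = 6*x^4 + x^3 + 13*x^2 + 3*x + 9.
∫_{-1}^{1} of each monomial x^k gives [2/(k+1) if k even, 0 if k odd]. Integrating term-by-term (or equivalently evaluating the antiderivative F(x) = 6*x^5/5 + x^4/4 + 13*x^3/3 + 3*x^2/2 + 9*x at the endpoints):
  F(1) − F(−1) = 977/60 − (-767/60) = 436/15.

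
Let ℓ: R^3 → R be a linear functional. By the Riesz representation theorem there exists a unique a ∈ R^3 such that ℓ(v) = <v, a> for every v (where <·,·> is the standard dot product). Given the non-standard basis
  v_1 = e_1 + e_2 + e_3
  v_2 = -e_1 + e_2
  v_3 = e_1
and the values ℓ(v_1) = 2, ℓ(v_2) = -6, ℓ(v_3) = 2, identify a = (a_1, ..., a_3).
a = (2, -4, 4)

Write a = (a_1, ..., a_3) in the standard basis. For each basis vector v_i, ℓ(v_i) = <v_i, a> is a linear equation in the a_j's. Collect the n equations into a matrix system V a = ℓ, where row i of V is v_i (expressed in the standard basis). Since V is invertible (lower-triangular with 1s on the diagonal, up to permutation), solve by back-substitution:
  V =
[[1, 1, 1],
 [-1, 1, 0],
 [1, 0, 0]]
  V a = (2, -6, 2)
Solving gives a = (2, -4, 4).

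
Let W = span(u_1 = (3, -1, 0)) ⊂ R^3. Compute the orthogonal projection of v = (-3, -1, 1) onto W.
proj_W(v) = (-12/5, 4/5, 0)

Set up U = [u_1 | ... | u_1] ∈ R^(3×1). The projector onto W = col(U) is P = U (U^T U)^(-1) U^T.
Compute U^T U =
  [10],
and U^T v = (-8).
Solve U^T U · c = U^T v for the coefficients: c = (-4/5). The projection is proj_W(v) = U c.
Check: (v - proj_W(v)) · u_1 = 0  (should be 0).
Result: proj_W(v) = (-12/5, 4/5, 0).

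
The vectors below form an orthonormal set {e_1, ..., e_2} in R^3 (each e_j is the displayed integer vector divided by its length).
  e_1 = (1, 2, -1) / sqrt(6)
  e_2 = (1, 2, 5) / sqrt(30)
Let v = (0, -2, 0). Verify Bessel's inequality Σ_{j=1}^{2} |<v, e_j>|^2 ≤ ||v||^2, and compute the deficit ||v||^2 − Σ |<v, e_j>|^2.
Σ |<v, e_j>|^2 = 16/5; ||v||^2 = 4; deficit = 4/5

Write each e_j = u_j / sqrt(<u_j, u_j>) where u_j is the displayed integer vector. Then <v, e_j> = <v, u_j> / sqrt(<u_j, u_j>), so |<v, e_j>|^2 = <v, u_j>^2 / <u_j, u_j>.
Coefficients: <v, e_1> = -4/sqrt(6), <v, e_2> = -4/sqrt(30).
Square and sum: Σ |<v, e_j>|^2 = 16/5.
Compute ||v||^2 = v·v = 4.
Deficit = 4 − 16/5 = 4/5 ≥ 0, confirming Bessel's inequality. (The deficit equals ||v − Σ <v,e_j> e_j||^2, the squared distance from v to span{e_j}.)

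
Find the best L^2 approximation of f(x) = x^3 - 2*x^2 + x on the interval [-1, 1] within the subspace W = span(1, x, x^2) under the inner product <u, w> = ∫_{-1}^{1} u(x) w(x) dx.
g(x) = -2*x^2 + 8*x/5

The best approximation g ∈ W is the orthogonal projection of f onto W. Writing g = a_0 + a_1 x + a_2 x^2, the coefficients solve the normal equations G · a = b where
  G_{ij} = <φ_i, φ_j> and b_i = <f, φ_i>, with φ_0 = 1, φ_1 = x, φ_2 = x^2.
G =
  [2, 0, 2/3]
  [0, 2/3, 0]
  [2/3, 0, 2/5],
b = (-4/3, 16/15, -4/5).
Solving gives a_0 = 0, a_1 = 8/5, a_2 = -2, so
  g(x) = -2*x^2 + 8*x/5.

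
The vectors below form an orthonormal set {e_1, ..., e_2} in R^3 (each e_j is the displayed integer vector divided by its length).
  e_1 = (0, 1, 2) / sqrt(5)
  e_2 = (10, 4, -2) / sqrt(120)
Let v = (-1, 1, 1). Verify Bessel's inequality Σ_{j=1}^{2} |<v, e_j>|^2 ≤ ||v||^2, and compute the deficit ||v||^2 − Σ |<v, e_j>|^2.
Σ |<v, e_j>|^2 = 7/3; ||v||^2 = 3; deficit = 2/3

Write each e_j = u_j / sqrt(<u_j, u_j>) where u_j is the displayed integer vector. Then <v, e_j> = <v, u_j> / sqrt(<u_j, u_j>), so |<v, e_j>|^2 = <v, u_j>^2 / <u_j, u_j>.
Coefficients: <v, e_1> = 3/sqrt(5), <v, e_2> = -8/sqrt(120).
Square and sum: Σ |<v, e_j>|^2 = 7/3.
Compute ||v||^2 = v·v = 3.
Deficit = 3 − 7/3 = 2/3 ≥ 0, confirming Bessel's inequality. (The deficit equals ||v − Σ <v,e_j> e_j||^2, the squared distance from v to span{e_j}.)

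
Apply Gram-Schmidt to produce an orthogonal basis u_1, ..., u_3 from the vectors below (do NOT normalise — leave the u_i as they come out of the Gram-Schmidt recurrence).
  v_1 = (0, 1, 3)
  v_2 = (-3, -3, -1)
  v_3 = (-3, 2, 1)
Orthogonal basis:
  u_1 = (0, 1, 3)
  u_2 = (-3, -12/5, 4/5)
  u_3 = (-156/77, 351/154, -117/154)

Apply the Gram-Schmidt recurrence
  u_1 = v_1
  u_i = v_i − Σ_{j<i} ((v_i · u_j) / (u_j · u_j)) · u_j.

Step by step this gives:
  u_1 = (0, 1, 3)
  u_2 = (-3, -12/5, 4/5)
  u_3 = (-156/77, 351/154, -117/154)

Orthogonality check:
  u_2 · u_1 = 0 (should be 0)
  u_3 · u_1 = 0 (should be 0)
  u_3 · u_2 = 0 (should be 0)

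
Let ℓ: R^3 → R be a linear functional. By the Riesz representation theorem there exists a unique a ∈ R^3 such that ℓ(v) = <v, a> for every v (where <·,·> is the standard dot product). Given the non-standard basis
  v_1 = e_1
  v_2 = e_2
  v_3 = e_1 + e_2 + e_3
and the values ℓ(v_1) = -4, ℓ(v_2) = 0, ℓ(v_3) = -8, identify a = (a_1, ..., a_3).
a = (-4, 0, -4)

Write a = (a_1, ..., a_3) in the standard basis. For each basis vector v_i, ℓ(v_i) = <v_i, a> is a linear equation in the a_j's. Collect the n equations into a matrix system V a = ℓ, where row i of V is v_i (expressed in the standard basis). Since V is invertible (lower-triangular with 1s on the diagonal, up to permutation), solve by back-substitution:
  V =
[[1, 0, 0],
 [0, 1, 0],
 [1, 1, 1]]
  V a = (-4, 0, -8)
Solving gives a = (-4, 0, -4).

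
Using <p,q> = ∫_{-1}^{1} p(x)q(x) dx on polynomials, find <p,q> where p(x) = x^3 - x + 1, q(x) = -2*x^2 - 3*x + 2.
<p,q> = 52/15

Expand the product: p(x)·q(x) = -2*x^5 - 3*x^4 + 4*x^3 + x^2 - 5*x + 2.
∫_{-1}^{1} of each monomial x^k gives [2/(k+1) if k even, 0 if k odd]. Integrating term-by-term (or equivalently evaluating the antiderivative F(x) = -x^6/3 - 3*x^5/5 + x^4 + x^3/3 - 5*x^2/2 + 2*x at the endpoints):
  F(1) − F(−1) = -1/10 − (-107/30) = 52/15.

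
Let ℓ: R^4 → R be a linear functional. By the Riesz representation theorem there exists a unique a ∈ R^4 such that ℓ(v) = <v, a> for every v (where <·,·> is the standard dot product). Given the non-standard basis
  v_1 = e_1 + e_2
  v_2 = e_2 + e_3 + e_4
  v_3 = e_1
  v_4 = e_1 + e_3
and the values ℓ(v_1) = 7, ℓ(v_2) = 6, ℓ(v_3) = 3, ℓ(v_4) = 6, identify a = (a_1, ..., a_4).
a = (3, 4, 3, -1)

Write a = (a_1, ..., a_4) in the standard basis. For each basis vector v_i, ℓ(v_i) = <v_i, a> is a linear equation in the a_j's. Collect the n equations into a matrix system V a = ℓ, where row i of V is v_i (expressed in the standard basis). Since V is invertible (lower-triangular with 1s on the diagonal, up to permutation), solve by back-substitution:
  V =
[[1, 1, 0, 0],
 [0, 1, 1, 1],
 [1, 0, 0, 0],
 [1, 0, 1, 0]]
  V a = (7, 6, 3, 6)
Solving gives a = (3, 4, 3, -1).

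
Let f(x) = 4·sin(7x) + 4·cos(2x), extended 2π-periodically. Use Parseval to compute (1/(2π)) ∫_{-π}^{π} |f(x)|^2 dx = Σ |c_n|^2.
Σ |c_n|^2 = 16

Expand |f|^2 and use orthogonality of {sin(nx), cos(mx)} on [-π, π]:
  ∫_{-π}^{π} sin(nx)^2 dx = π, ∫ cos(mx)^2 dx = π, and cross terms integrate to 0.
So ∫_{-π}^{π} f(x)^2 dx = 4^2 · π + 4^2 · π = (16 + 16)π.
Divide by 2π: (16 + 16)/2 = 16.
By Parseval, this equals Σ |c_n|^2.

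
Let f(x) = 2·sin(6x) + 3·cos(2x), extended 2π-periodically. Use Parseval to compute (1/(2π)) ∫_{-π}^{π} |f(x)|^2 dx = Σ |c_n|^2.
Σ |c_n|^2 = 13/2

Expand |f|^2 and use orthogonality of {sin(nx), cos(mx)} on [-π, π]:
  ∫_{-π}^{π} sin(nx)^2 dx = π, ∫ cos(mx)^2 dx = π, and cross terms integrate to 0.
So ∫_{-π}^{π} f(x)^2 dx = 2^2 · π + 3^2 · π = (4 + 9)π.
Divide by 2π: (4 + 9)/2 = 13/2.
By Parseval, this equals Σ |c_n|^2.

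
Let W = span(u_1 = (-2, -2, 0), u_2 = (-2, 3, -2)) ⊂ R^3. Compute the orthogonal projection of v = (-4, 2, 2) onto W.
proj_W(v) = (-8/3, 2/3, -4/3)

Set up U = [u_1 | ... | u_2] ∈ R^(3×2). The projector onto W = col(U) is P = U (U^T U)^(-1) U^T.
Compute U^T U =
  [8, -2]
  [-2, 17],
and U^T v = (4, 10).
Solve U^T U · c = U^T v for the coefficients: c = (2/3, 2/3). The projection is proj_W(v) = U c.
Check: (v - proj_W(v)) · u_1 = 0  (should be 0).
Check: (v - proj_W(v)) · u_2 = 0  (should be 0).
Result: proj_W(v) = (-8/3, 2/3, -4/3).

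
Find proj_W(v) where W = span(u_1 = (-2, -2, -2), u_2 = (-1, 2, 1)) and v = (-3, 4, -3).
proj_W(v) = (-4, 2, 0)

Set up U = [u_1 | ... | u_2] ∈ R^(3×2). The projector onto W = col(U) is P = U (U^T U)^(-1) U^T.
Compute U^T U =
  [12, -4]
  [-4, 6],
and U^T v = (4, 8).
Solve U^T U · c = U^T v for the coefficients: c = (1, 2). The projection is proj_W(v) = U c.
Check: (v - proj_W(v)) · u_1 = 0  (should be 0).
Check: (v - proj_W(v)) · u_2 = 0  (should be 0).
Result: proj_W(v) = (-4, 2, 0).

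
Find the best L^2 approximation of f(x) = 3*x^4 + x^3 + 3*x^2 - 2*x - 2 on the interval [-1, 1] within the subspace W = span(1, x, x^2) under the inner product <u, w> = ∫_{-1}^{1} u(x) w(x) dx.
g(x) = 39*x^2/7 - 7*x/5 - 79/35

The best approximation g ∈ W is the orthogonal projection of f onto W. Writing g = a_0 + a_1 x + a_2 x^2, the coefficients solve the normal equations G · a = b where
  G_{ij} = <φ_i, φ_j> and b_i = <f, φ_i>, with φ_0 = 1, φ_1 = x, φ_2 = x^2.
G =
  [2, 0, 2/3]
  [0, 2/3, 0]
  [2/3, 0, 2/5],
b = (-4/5, -14/15, 76/105).
Solving gives a_0 = -79/35, a_1 = -7/5, a_2 = 39/7, so
  g(x) = 39*x^2/7 - 7*x/5 - 79/35.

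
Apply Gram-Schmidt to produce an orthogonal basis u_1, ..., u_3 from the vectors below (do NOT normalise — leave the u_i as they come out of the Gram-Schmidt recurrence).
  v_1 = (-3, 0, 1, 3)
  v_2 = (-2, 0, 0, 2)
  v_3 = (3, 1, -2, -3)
Orthogonal basis:
  u_1 = (-3, 0, 1, 3)
  u_2 = (-2/19, 0, -12/19, 2/19)
  u_3 = (0, 1, 0, 0)

Apply the Gram-Schmidt recurrence
  u_1 = v_1
  u_i = v_i − Σ_{j<i} ((v_i · u_j) / (u_j · u_j)) · u_j.

Step by step this gives:
  u_1 = (-3, 0, 1, 3)
  u_2 = (-2/19, 0, -12/19, 2/19)
  u_3 = (0, 1, 0, 0)

Orthogonality check:
  u_2 · u_1 = 0 (should be 0)
  u_3 · u_1 = 0 (should be 0)
  u_3 · u_2 = 0 (should be 0)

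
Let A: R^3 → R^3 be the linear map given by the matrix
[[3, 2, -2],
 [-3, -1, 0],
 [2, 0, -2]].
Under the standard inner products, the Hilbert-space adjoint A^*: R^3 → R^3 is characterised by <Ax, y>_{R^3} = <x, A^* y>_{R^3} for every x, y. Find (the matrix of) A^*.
A^* = A^T =
[[3, -3, 2],
 [2, -1, 0],
 [-2, 0, -2]]

For real matrices with standard dot products, the defining identity <Ax, y> = <x, A^* y> gives (Ax)^T y = x^T (A^*) y, i.e. x^T A^T y = x^T (A^*) y. Since this holds for all x, y, we must have A^* = A^T. Therefore
A^* =
[[3, -3, 2],
 [2, -1, 0],
 [-2, 0, -2]].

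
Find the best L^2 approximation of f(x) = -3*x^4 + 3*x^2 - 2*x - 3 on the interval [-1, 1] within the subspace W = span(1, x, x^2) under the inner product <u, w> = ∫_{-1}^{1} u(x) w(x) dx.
g(x) = 3*x^2/7 - 2*x - 96/35

The best approximation g ∈ W is the orthogonal projection of f onto W. Writing g = a_0 + a_1 x + a_2 x^2, the coefficients solve the normal equations G · a = b where
  G_{ij} = <φ_i, φ_j> and b_i = <f, φ_i>, with φ_0 = 1, φ_1 = x, φ_2 = x^2.
G =
  [2, 0, 2/3]
  [0, 2/3, 0]
  [2/3, 0, 2/5],
b = (-26/5, -4/3, -58/35).
Solving gives a_0 = -96/35, a_1 = -2, a_2 = 3/7, so
  g(x) = 3*x^2/7 - 2*x - 96/35.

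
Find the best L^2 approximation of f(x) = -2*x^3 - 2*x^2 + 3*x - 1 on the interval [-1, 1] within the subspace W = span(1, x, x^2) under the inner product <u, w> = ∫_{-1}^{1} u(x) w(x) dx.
g(x) = -2*x^2 + 9*x/5 - 1

The best approximation g ∈ W is the orthogonal projection of f onto W. Writing g = a_0 + a_1 x + a_2 x^2, the coefficients solve the normal equations G · a = b where
  G_{ij} = <φ_i, φ_j> and b_i = <f, φ_i>, with φ_0 = 1, φ_1 = x, φ_2 = x^2.
G =
  [2, 0, 2/3]
  [0, 2/3, 0]
  [2/3, 0, 2/5],
b = (-10/3, 6/5, -22/15).
Solving gives a_0 = -1, a_1 = 9/5, a_2 = -2, so
  g(x) = -2*x^2 + 9*x/5 - 1.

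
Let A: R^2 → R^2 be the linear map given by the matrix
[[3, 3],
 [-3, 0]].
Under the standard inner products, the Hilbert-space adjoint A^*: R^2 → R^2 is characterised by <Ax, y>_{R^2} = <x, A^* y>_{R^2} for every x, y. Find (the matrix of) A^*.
A^* = A^T =
[[3, -3],
 [3, 0]]

For real matrices with standard dot products, the defining identity <Ax, y> = <x, A^* y> gives (Ax)^T y = x^T (A^*) y, i.e. x^T A^T y = x^T (A^*) y. Since this holds for all x, y, we must have A^* = A^T. Therefore
A^* =
[[3, -3],
 [3, 0]].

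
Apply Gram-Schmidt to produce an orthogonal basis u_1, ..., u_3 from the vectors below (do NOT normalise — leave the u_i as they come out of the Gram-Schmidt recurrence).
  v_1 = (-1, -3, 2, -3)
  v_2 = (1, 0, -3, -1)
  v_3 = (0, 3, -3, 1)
Orthogonal basis:
  u_1 = (-1, -3, 2, -3)
  u_2 = (19/23, -12/23, -61/23, -35/23)
  u_3 = (-278/237, 71/79, -43/237, -149/237)

Apply the Gram-Schmidt recurrence
  u_1 = v_1
  u_i = v_i − Σ_{j<i} ((v_i · u_j) / (u_j · u_j)) · u_j.

Step by step this gives:
  u_1 = (-1, -3, 2, -3)
  u_2 = (19/23, -12/23, -61/23, -35/23)
  u_3 = (-278/237, 71/79, -43/237, -149/237)

Orthogonality check:
  u_2 · u_1 = 0 (should be 0)
  u_3 · u_1 = 0 (should be 0)
  u_3 · u_2 = 0 (should be 0)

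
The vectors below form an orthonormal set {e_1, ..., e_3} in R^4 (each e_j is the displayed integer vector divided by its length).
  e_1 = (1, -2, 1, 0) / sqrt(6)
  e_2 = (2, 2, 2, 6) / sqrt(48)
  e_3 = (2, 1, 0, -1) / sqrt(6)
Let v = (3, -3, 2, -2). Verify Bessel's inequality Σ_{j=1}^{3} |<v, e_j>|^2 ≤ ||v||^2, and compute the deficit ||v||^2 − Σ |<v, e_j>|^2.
Σ |<v, e_j>|^2 = 77/3; ||v||^2 = 26; deficit = 1/3

Write each e_j = u_j / sqrt(<u_j, u_j>) where u_j is the displayed integer vector. Then <v, e_j> = <v, u_j> / sqrt(<u_j, u_j>), so |<v, e_j>|^2 = <v, u_j>^2 / <u_j, u_j>.
Coefficients: <v, e_1> = 11/sqrt(6), <v, e_2> = -8/sqrt(48), <v, e_3> = 5/sqrt(6).
Square and sum: Σ |<v, e_j>|^2 = 77/3.
Compute ||v||^2 = v·v = 26.
Deficit = 26 − 77/3 = 1/3 ≥ 0, confirming Bessel's inequality. (The deficit equals ||v − Σ <v,e_j> e_j||^2, the squared distance from v to span{e_j}.)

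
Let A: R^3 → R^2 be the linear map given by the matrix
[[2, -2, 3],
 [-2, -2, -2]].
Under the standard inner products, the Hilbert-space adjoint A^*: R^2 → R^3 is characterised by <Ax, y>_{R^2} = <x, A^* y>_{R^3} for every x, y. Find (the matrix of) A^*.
A^* = A^T =
[[2, -2],
 [-2, -2],
 [3, -2]]

For real matrices with standard dot products, the defining identity <Ax, y> = <x, A^* y> gives (Ax)^T y = x^T (A^*) y, i.e. x^T A^T y = x^T (A^*) y. Since this holds for all x, y, we must have A^* = A^T. Therefore
A^* =
[[2, -2],
 [-2, -2],
 [3, -2]].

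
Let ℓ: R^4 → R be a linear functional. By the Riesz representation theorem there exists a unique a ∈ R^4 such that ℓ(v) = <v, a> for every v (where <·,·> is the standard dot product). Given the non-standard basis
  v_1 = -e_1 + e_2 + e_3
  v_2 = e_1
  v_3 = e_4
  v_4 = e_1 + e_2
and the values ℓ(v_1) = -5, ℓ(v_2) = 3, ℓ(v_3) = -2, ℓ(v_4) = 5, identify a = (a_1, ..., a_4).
a = (3, 2, -4, -2)

Write a = (a_1, ..., a_4) in the standard basis. For each basis vector v_i, ℓ(v_i) = <v_i, a> is a linear equation in the a_j's. Collect the n equations into a matrix system V a = ℓ, where row i of V is v_i (expressed in the standard basis). Since V is invertible (lower-triangular with 1s on the diagonal, up to permutation), solve by back-substitution:
  V =
[[-1, 1, 1, 0],
 [1, 0, 0, 0],
 [0, 0, 0, 1],
 [1, 1, 0, 0]]
  V a = (-5, 3, -2, 5)
Solving gives a = (3, 2, -4, -2).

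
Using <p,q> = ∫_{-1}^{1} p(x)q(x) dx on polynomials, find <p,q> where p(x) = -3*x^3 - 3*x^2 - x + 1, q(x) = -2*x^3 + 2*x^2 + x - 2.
<p,q> = -44/105

Expand the product: p(x)·q(x) = 6*x^6 - 7*x^4 - x^3 + 7*x^2 + 3*x - 2.
∫_{-1}^{1} of each monomial x^k gives [2/(k+1) if k even, 0 if k odd]. Integrating term-by-term (or equivalently evaluating the antiderivative F(x) = 6*x^7/7 - 7*x^5/5 - x^4/4 + 7*x^3/3 + 3*x^2/2 - 2*x at the endpoints):
  F(1) − F(−1) = 437/420 − (613/420) = -44/105.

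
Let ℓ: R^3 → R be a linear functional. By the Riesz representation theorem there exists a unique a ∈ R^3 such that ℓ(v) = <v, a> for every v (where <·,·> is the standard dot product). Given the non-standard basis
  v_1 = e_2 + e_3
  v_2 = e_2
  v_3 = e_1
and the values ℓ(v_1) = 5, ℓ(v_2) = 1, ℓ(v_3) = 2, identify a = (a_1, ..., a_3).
a = (2, 1, 4)

Write a = (a_1, ..., a_3) in the standard basis. For each basis vector v_i, ℓ(v_i) = <v_i, a> is a linear equation in the a_j's. Collect the n equations into a matrix system V a = ℓ, where row i of V is v_i (expressed in the standard basis). Since V is invertible (lower-triangular with 1s on the diagonal, up to permutation), solve by back-substitution:
  V =
[[0, 1, 1],
 [0, 1, 0],
 [1, 0, 0]]
  V a = (5, 1, 2)
Solving gives a = (2, 1, 4).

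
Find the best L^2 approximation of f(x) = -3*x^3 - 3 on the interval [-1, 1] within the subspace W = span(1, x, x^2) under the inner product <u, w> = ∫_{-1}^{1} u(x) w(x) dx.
g(x) = -9*x/5 - 3

The best approximation g ∈ W is the orthogonal projection of f onto W. Writing g = a_0 + a_1 x + a_2 x^2, the coefficients solve the normal equations G · a = b where
  G_{ij} = <φ_i, φ_j> and b_i = <f, φ_i>, with φ_0 = 1, φ_1 = x, φ_2 = x^2.
G =
  [2, 0, 2/3]
  [0, 2/3, 0]
  [2/3, 0, 2/5],
b = (-6, -6/5, -2).
Solving gives a_0 = -3, a_1 = -9/5, a_2 = 0, so
  g(x) = -9*x/5 - 3.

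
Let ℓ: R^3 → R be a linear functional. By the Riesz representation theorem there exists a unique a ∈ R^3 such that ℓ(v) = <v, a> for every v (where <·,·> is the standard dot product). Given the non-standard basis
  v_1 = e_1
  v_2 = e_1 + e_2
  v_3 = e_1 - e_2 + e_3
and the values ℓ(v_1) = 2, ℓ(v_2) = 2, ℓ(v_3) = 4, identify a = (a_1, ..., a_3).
a = (2, 0, 2)

Write a = (a_1, ..., a_3) in the standard basis. For each basis vector v_i, ℓ(v_i) = <v_i, a> is a linear equation in the a_j's. Collect the n equations into a matrix system V a = ℓ, where row i of V is v_i (expressed in the standard basis). Since V is invertible (lower-triangular with 1s on the diagonal, up to permutation), solve by back-substitution:
  V =
[[1, 0, 0],
 [1, 1, 0],
 [1, -1, 1]]
  V a = (2, 2, 4)
Solving gives a = (2, 0, 2).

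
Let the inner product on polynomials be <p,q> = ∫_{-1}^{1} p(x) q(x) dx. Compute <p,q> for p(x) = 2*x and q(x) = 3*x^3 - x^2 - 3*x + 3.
<p,q> = -8/5

Expand the product: p(x)·q(x) = 6*x^4 - 2*x^3 - 6*x^2 + 6*x.
∫_{-1}^{1} of each monomial x^k gives [2/(k+1) if k even, 0 if k odd]. Integrating term-by-term (or equivalently evaluating the antiderivative F(x) = 6*x^5/5 - x^4/2 - 2*x^3 + 3*x^2 at the endpoints):
  F(1) − F(−1) = 17/10 − (33/10) = -8/5.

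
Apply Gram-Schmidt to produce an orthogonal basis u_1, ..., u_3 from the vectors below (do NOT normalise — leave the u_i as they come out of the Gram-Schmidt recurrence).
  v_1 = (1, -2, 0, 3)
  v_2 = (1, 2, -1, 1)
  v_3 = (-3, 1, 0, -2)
Orthogonal basis:
  u_1 = (1, -2, 0, 3)
  u_2 = (1, 2, -1, 1)
  u_3 = (-25/14, 2/7, -3/7, 11/14)

Apply the Gram-Schmidt recurrence
  u_1 = v_1
  u_i = v_i − Σ_{j<i} ((v_i · u_j) / (u_j · u_j)) · u_j.

Step by step this gives:
  u_1 = (1, -2, 0, 3)
  u_2 = (1, 2, -1, 1)
  u_3 = (-25/14, 2/7, -3/7, 11/14)

Orthogonality check:
  u_2 · u_1 = 0 (should be 0)
  u_3 · u_1 = 0 (should be 0)
  u_3 · u_2 = 0 (should be 0)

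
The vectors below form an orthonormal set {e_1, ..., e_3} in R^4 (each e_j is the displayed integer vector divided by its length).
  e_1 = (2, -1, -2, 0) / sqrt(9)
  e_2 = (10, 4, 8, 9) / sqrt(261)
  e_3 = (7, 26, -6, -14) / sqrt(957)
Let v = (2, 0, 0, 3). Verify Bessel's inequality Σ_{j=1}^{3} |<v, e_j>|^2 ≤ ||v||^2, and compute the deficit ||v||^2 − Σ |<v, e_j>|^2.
Σ |<v, e_j>|^2 = 365/33; ||v||^2 = 13; deficit = 64/33

Write each e_j = u_j / sqrt(<u_j, u_j>) where u_j is the displayed integer vector. Then <v, e_j> = <v, u_j> / sqrt(<u_j, u_j>), so |<v, e_j>|^2 = <v, u_j>^2 / <u_j, u_j>.
Coefficients: <v, e_1> = 4/sqrt(9), <v, e_2> = 47/sqrt(261), <v, e_3> = -28/sqrt(957).
Square and sum: Σ |<v, e_j>|^2 = 365/33.
Compute ||v||^2 = v·v = 13.
Deficit = 13 − 365/33 = 64/33 ≥ 0, confirming Bessel's inequality. (The deficit equals ||v − Σ <v,e_j> e_j||^2, the squared distance from v to span{e_j}.)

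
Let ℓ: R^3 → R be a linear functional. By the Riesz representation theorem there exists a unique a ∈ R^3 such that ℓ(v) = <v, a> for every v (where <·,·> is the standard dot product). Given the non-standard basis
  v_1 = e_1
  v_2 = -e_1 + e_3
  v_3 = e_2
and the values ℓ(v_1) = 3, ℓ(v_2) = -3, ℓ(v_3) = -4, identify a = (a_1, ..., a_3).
a = (3, -4, 0)

Write a = (a_1, ..., a_3) in the standard basis. For each basis vector v_i, ℓ(v_i) = <v_i, a> is a linear equation in the a_j's. Collect the n equations into a matrix system V a = ℓ, where row i of V is v_i (expressed in the standard basis). Since V is invertible (lower-triangular with 1s on the diagonal, up to permutation), solve by back-substitution:
  V =
[[1, 0, 0],
 [-1, 0, 1],
 [0, 1, 0]]
  V a = (3, -3, -4)
Solving gives a = (3, -4, 0).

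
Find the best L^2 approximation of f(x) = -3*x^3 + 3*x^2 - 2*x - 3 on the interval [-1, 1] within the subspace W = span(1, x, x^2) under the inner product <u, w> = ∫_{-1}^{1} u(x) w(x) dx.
g(x) = 3*x^2 - 19*x/5 - 3

The best approximation g ∈ W is the orthogonal projection of f onto W. Writing g = a_0 + a_1 x + a_2 x^2, the coefficients solve the normal equations G · a = b where
  G_{ij} = <φ_i, φ_j> and b_i = <f, φ_i>, with φ_0 = 1, φ_1 = x, φ_2 = x^2.
G =
  [2, 0, 2/3]
  [0, 2/3, 0]
  [2/3, 0, 2/5],
b = (-4, -38/15, -4/5).
Solving gives a_0 = -3, a_1 = -19/5, a_2 = 3, so
  g(x) = 3*x^2 - 19*x/5 - 3.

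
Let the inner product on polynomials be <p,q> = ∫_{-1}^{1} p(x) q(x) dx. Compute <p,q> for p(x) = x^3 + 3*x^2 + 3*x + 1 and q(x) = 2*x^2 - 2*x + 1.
<p,q> = 44/15

Expand the product: p(x)·q(x) = 2*x^5 + 4*x^4 + x^3 - x^2 + x + 1.
∫_{-1}^{1} of each monomial x^k gives [2/(k+1) if k even, 0 if k odd]. Integrating term-by-term (or equivalently evaluating the antiderivative F(x) = x^6/3 + 4*x^5/5 + x^4/4 - x^3/3 + x^2/2 + x at the endpoints):
  F(1) − F(−1) = 51/20 − (-23/60) = 44/15.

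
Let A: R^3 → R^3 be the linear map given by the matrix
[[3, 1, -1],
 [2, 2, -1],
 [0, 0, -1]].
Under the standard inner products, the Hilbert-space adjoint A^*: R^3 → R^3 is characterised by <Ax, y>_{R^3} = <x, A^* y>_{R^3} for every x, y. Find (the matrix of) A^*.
A^* = A^T =
[[3, 2, 0],
 [1, 2, 0],
 [-1, -1, -1]]

For real matrices with standard dot products, the defining identity <Ax, y> = <x, A^* y> gives (Ax)^T y = x^T (A^*) y, i.e. x^T A^T y = x^T (A^*) y. Since this holds for all x, y, we must have A^* = A^T. Therefore
A^* =
[[3, 2, 0],
 [1, 2, 0],
 [-1, -1, -1]].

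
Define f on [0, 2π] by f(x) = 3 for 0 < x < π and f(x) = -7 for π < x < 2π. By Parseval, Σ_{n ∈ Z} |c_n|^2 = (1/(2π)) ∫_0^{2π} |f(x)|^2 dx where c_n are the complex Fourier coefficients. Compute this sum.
Σ |c_n|^2 = 29

Parseval equates the L^2 energy of f (normalised by 1/(2π)) with the ℓ^2 sum of its Fourier coefficients: (1/(2π)) ∫_0^{2π} |f|^2 = Σ |c_n|^2.
Compute the left side: (1/(2π)) [∫_0^π 3^2 dx + ∫_π^{2π} (-7)^2 dx] = (1/(2π)) · (9π + 49π) = (9 + 49)/2 = 29.
So Σ_{n ∈ Z} |c_n|^2 = 29.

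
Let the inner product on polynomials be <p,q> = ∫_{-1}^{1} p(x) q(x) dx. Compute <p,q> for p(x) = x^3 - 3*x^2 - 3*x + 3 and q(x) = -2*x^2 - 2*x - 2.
<p,q> = -32/5

Expand the product: p(x)·q(x) = -2*x^5 + 4*x^4 + 10*x^3 + 6*x^2 - 6.
∫_{-1}^{1} of each monomial x^k gives [2/(k+1) if k even, 0 if k odd]. Integrating term-by-term (or equivalently evaluating the antiderivative F(x) = -x^6/3 + 4*x^5/5 + 5*x^4/2 + 2*x^3 - 6*x at the endpoints):
  F(1) − F(−1) = -31/30 − (161/30) = -32/5.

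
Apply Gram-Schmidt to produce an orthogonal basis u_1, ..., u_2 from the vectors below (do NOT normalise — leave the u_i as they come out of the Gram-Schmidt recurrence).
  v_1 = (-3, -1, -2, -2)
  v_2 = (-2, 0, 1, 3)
Orthogonal basis:
  u_1 = (-3, -1, -2, -2)
  u_2 = (-7/3, -1/9, 7/9, 25/9)

Apply the Gram-Schmidt recurrence
  u_1 = v_1
  u_i = v_i − Σ_{j<i} ((v_i · u_j) / (u_j · u_j)) · u_j.

Step by step this gives:
  u_1 = (-3, -1, -2, -2)
  u_2 = (-7/3, -1/9, 7/9, 25/9)

Orthogonality check:
  u_2 · u_1 = 0 (should be 0)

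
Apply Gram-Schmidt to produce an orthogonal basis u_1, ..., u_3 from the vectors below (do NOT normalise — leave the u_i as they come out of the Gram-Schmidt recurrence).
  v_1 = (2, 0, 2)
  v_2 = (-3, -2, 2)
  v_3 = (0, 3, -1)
Orthogonal basis:
  u_1 = (2, 0, 2)
  u_2 = (-5/2, -2, 5/2)
  u_3 = (-26/33, 65/33, 26/33)

Apply the Gram-Schmidt recurrence
  u_1 = v_1
  u_i = v_i − Σ_{j<i} ((v_i · u_j) / (u_j · u_j)) · u_j.

Step by step this gives:
  u_1 = (2, 0, 2)
  u_2 = (-5/2, -2, 5/2)
  u_3 = (-26/33, 65/33, 26/33)

Orthogonality check:
  u_2 · u_1 = 0 (should be 0)
  u_3 · u_1 = 0 (should be 0)
  u_3 · u_2 = 0 (should be 0)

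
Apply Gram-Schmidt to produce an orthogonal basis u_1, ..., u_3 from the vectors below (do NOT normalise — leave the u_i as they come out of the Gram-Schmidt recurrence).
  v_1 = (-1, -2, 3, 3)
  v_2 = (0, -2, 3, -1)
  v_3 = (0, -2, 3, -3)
Orthogonal basis:
  u_1 = (-1, -2, 3, 3)
  u_2 = (10/23, -26/23, 39/23, -53/23)
  u_3 = (-52/111, 2/111, -1/37, -13/111)

Apply the Gram-Schmidt recurrence
  u_1 = v_1
  u_i = v_i − Σ_{j<i} ((v_i · u_j) / (u_j · u_j)) · u_j.

Step by step this gives:
  u_1 = (-1, -2, 3, 3)
  u_2 = (10/23, -26/23, 39/23, -53/23)
  u_3 = (-52/111, 2/111, -1/37, -13/111)

Orthogonality check:
  u_2 · u_1 = 0 (should be 0)
  u_3 · u_1 = 0 (should be 0)
  u_3 · u_2 = 0 (should be 0)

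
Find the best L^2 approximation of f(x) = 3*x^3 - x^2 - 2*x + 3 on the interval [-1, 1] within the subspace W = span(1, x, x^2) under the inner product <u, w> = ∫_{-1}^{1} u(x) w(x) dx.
g(x) = -x^2 - x/5 + 3

The best approximation g ∈ W is the orthogonal projection of f onto W. Writing g = a_0 + a_1 x + a_2 x^2, the coefficients solve the normal equations G · a = b where
  G_{ij} = <φ_i, φ_j> and b_i = <f, φ_i>, with φ_0 = 1, φ_1 = x, φ_2 = x^2.
G =
  [2, 0, 2/3]
  [0, 2/3, 0]
  [2/3, 0, 2/5],
b = (16/3, -2/15, 8/5).
Solving gives a_0 = 3, a_1 = -1/5, a_2 = -1, so
  g(x) = -x^2 - x/5 + 3.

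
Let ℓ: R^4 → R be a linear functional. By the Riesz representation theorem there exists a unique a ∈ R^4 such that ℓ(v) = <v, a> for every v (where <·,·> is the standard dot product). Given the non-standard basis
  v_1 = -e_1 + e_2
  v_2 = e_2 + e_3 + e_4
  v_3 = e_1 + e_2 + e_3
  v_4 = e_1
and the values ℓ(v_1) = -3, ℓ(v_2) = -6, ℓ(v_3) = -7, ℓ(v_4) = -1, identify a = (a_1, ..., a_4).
a = (-1, -4, -2, 0)

Write a = (a_1, ..., a_4) in the standard basis. For each basis vector v_i, ℓ(v_i) = <v_i, a> is a linear equation in the a_j's. Collect the n equations into a matrix system V a = ℓ, where row i of V is v_i (expressed in the standard basis). Since V is invertible (lower-triangular with 1s on the diagonal, up to permutation), solve by back-substitution:
  V =
[[-1, 1, 0, 0],
 [0, 1, 1, 1],
 [1, 1, 1, 0],
 [1, 0, 0, 0]]
  V a = (-3, -6, -7, -1)
Solving gives a = (-1, -4, -2, 0).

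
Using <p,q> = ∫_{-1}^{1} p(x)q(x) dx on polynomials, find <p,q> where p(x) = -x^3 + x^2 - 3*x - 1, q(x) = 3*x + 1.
<p,q> = -128/15

Expand the product: p(x)·q(x) = -3*x^4 + 2*x^3 - 8*x^2 - 6*x - 1.
∫_{-1}^{1} of each monomial x^k gives [2/(k+1) if k even, 0 if k odd]. Integrating term-by-term (or equivalently evaluating the antiderivative F(x) = -3*x^5/5 + x^4/2 - 8*x^3/3 - 3*x^2 - x at the endpoints):
  F(1) − F(−1) = -203/30 − (53/30) = -128/15.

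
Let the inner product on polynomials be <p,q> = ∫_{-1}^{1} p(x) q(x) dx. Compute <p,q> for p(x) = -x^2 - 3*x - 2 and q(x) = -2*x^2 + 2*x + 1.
<p,q> = -26/5

Expand the product: p(x)·q(x) = 2*x^4 + 4*x^3 - 3*x^2 - 7*x - 2.
∫_{-1}^{1} of each monomial x^k gives [2/(k+1) if k even, 0 if k odd]. Integrating term-by-term (or equivalently evaluating the antiderivative F(x) = 2*x^5/5 + x^4 - x^3 - 7*x^2/2 - 2*x at the endpoints):
  F(1) − F(−1) = -51/10 − (1/10) = -26/5.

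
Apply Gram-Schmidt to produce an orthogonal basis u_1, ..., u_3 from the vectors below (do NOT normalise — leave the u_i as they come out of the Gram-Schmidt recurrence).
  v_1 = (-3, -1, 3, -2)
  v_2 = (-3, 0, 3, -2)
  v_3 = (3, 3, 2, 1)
Orthogonal basis:
  u_1 = (-3, -1, 3, -2)
  u_2 = (-3/23, 22/23, 3/23, -2/23)
  u_3 = (51/22, 0, 59/22, 6/11)

Apply the Gram-Schmidt recurrence
  u_1 = v_1
  u_i = v_i − Σ_{j<i} ((v_i · u_j) / (u_j · u_j)) · u_j.

Step by step this gives:
  u_1 = (-3, -1, 3, -2)
  u_2 = (-3/23, 22/23, 3/23, -2/23)
  u_3 = (51/22, 0, 59/22, 6/11)

Orthogonality check:
  u_2 · u_1 = 0 (should be 0)
  u_3 · u_1 = 0 (should be 0)
  u_3 · u_2 = 0 (should be 0)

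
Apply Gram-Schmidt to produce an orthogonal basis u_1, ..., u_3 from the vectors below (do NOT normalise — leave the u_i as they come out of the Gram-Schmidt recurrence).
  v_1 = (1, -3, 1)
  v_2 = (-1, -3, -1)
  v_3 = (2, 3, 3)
Orthogonal basis:
  u_1 = (1, -3, 1)
  u_2 = (-18/11, -12/11, -18/11)
  u_3 = (-1/2, 0, 1/2)

Apply the Gram-Schmidt recurrence
  u_1 = v_1
  u_i = v_i − Σ_{j<i} ((v_i · u_j) / (u_j · u_j)) · u_j.

Step by step this gives:
  u_1 = (1, -3, 1)
  u_2 = (-18/11, -12/11, -18/11)
  u_3 = (-1/2, 0, 1/2)

Orthogonality check:
  u_2 · u_1 = 0 (should be 0)
  u_3 · u_1 = 0 (should be 0)
  u_3 · u_2 = 0 (should be 0)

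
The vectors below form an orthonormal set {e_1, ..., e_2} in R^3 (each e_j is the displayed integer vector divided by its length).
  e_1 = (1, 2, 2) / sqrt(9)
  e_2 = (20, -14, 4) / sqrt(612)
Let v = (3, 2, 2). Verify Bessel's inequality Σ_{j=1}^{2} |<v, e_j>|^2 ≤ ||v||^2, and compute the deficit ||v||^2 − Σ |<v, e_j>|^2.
Σ |<v, e_j>|^2 = 273/17; ||v||^2 = 17; deficit = 16/17

Write each e_j = u_j / sqrt(<u_j, u_j>) where u_j is the displayed integer vector. Then <v, e_j> = <v, u_j> / sqrt(<u_j, u_j>), so |<v, e_j>|^2 = <v, u_j>^2 / <u_j, u_j>.
Coefficients: <v, e_1> = 11/sqrt(9), <v, e_2> = 40/sqrt(612).
Square and sum: Σ |<v, e_j>|^2 = 273/17.
Compute ||v||^2 = v·v = 17.
Deficit = 17 − 273/17 = 16/17 ≥ 0, confirming Bessel's inequality. (The deficit equals ||v − Σ <v,e_j> e_j||^2, the squared distance from v to span{e_j}.)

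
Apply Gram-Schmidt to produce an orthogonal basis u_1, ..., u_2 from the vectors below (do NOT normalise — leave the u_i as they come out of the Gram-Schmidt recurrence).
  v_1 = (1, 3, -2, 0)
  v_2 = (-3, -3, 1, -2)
Orthogonal basis:
  u_1 = (1, 3, -2, 0)
  u_2 = (-2, 0, -1, -2)

Apply the Gram-Schmidt recurrence
  u_1 = v_1
  u_i = v_i − Σ_{j<i} ((v_i · u_j) / (u_j · u_j)) · u_j.

Step by step this gives:
  u_1 = (1, 3, -2, 0)
  u_2 = (-2, 0, -1, -2)

Orthogonality check:
  u_2 · u_1 = 0 (should be 0)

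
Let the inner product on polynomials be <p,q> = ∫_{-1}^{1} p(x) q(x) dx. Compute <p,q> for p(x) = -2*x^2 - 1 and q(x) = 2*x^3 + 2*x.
<p,q> = 0

Expand the product: p(x)·q(x) = -4*x^5 - 6*x^3 - 2*x.
∫_{-1}^{1} of each monomial x^k gives [2/(k+1) if k even, 0 if k odd]. Integrating term-by-term (or equivalently evaluating the antiderivative F(x) = -2*x^6/3 - 3*x^4/2 - x^2 at the endpoints):
  F(1) − F(−1) = -19/6 − (-19/6) = 0.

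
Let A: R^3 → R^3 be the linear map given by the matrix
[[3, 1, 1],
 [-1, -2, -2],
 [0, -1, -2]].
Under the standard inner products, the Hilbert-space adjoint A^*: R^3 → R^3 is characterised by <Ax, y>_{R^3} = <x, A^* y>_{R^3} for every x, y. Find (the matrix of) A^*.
A^* = A^T =
[[3, -1, 0],
 [1, -2, -1],
 [1, -2, -2]]

For real matrices with standard dot products, the defining identity <Ax, y> = <x, A^* y> gives (Ax)^T y = x^T (A^*) y, i.e. x^T A^T y = x^T (A^*) y. Since this holds for all x, y, we must have A^* = A^T. Therefore
A^* =
[[3, -1, 0],
 [1, -2, -1],
 [1, -2, -2]].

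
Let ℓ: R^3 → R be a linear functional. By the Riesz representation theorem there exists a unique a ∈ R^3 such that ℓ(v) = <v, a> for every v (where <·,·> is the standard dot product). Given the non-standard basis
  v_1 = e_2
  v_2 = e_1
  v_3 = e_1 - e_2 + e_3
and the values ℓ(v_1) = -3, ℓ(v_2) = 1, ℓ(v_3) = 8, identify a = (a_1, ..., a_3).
a = (1, -3, 4)

Write a = (a_1, ..., a_3) in the standard basis. For each basis vector v_i, ℓ(v_i) = <v_i, a> is a linear equation in the a_j's. Collect the n equations into a matrix system V a = ℓ, where row i of V is v_i (expressed in the standard basis). Since V is invertible (lower-triangular with 1s on the diagonal, up to permutation), solve by back-substitution:
  V =
[[0, 1, 0],
 [1, 0, 0],
 [1, -1, 1]]
  V a = (-3, 1, 8)
Solving gives a = (1, -3, 4).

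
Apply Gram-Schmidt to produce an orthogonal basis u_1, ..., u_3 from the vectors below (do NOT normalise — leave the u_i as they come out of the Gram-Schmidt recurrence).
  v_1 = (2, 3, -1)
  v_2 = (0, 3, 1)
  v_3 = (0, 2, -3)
Orthogonal basis:
  u_1 = (2, 3, -1)
  u_2 = (-8/7, 9/7, 11/7)
  u_3 = (-33/19, 11/19, -33/19)

Apply the Gram-Schmidt recurrence
  u_1 = v_1
  u_i = v_i − Σ_{j<i} ((v_i · u_j) / (u_j · u_j)) · u_j.

Step by step this gives:
  u_1 = (2, 3, -1)
  u_2 = (-8/7, 9/7, 11/7)
  u_3 = (-33/19, 11/19, -33/19)

Orthogonality check:
  u_2 · u_1 = 0 (should be 0)
  u_3 · u_1 = 0 (should be 0)
  u_3 · u_2 = 0 (should be 0)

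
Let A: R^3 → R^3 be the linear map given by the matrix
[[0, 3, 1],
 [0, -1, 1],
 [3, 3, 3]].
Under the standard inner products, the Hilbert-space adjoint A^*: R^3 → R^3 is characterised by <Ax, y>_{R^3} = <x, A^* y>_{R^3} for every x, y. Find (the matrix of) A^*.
A^* = A^T =
[[0, 0, 3],
 [3, -1, 3],
 [1, 1, 3]]

For real matrices with standard dot products, the defining identity <Ax, y> = <x, A^* y> gives (Ax)^T y = x^T (A^*) y, i.e. x^T A^T y = x^T (A^*) y. Since this holds for all x, y, we must have A^* = A^T. Therefore
A^* =
[[0, 0, 3],
 [3, -1, 3],
 [1, 1, 3]].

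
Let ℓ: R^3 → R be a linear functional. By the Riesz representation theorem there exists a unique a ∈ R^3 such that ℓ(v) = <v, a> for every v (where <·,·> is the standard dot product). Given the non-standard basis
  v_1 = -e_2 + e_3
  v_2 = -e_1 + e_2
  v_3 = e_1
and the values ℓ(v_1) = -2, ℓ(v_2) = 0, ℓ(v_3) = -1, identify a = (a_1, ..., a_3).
a = (-1, -1, -3)

Write a = (a_1, ..., a_3) in the standard basis. For each basis vector v_i, ℓ(v_i) = <v_i, a> is a linear equation in the a_j's. Collect the n equations into a matrix system V a = ℓ, where row i of V is v_i (expressed in the standard basis). Since V is invertible (lower-triangular with 1s on the diagonal, up to permutation), solve by back-substitution:
  V =
[[0, -1, 1],
 [-1, 1, 0],
 [1, 0, 0]]
  V a = (-2, 0, -1)
Solving gives a = (-1, -1, -3).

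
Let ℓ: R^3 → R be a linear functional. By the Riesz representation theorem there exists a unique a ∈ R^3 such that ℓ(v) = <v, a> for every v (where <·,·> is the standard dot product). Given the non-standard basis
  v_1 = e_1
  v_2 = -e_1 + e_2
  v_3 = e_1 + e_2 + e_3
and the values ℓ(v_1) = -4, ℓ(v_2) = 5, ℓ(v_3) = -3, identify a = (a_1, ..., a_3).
a = (-4, 1, 0)

Write a = (a_1, ..., a_3) in the standard basis. For each basis vector v_i, ℓ(v_i) = <v_i, a> is a linear equation in the a_j's. Collect the n equations into a matrix system V a = ℓ, where row i of V is v_i (expressed in the standard basis). Since V is invertible (lower-triangular with 1s on the diagonal, up to permutation), solve by back-substitution:
  V =
[[1, 0, 0],
 [-1, 1, 0],
 [1, 1, 1]]
  V a = (-4, 5, -3)
Solving gives a = (-4, 1, 0).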